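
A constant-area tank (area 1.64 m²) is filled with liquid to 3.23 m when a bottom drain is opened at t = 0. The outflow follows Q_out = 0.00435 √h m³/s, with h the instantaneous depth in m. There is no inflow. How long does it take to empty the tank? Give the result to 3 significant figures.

Accumulation of liquid (constant cross-section A): A dh/dt = −0.00435 √h.
Separate and integrate: 2(√h − √h₀) = −(0.00435/A) t.
Set h = 0: 2√h₀ = (0.00435/A) t_empty ⇒ t_empty = 2A√h₀/0.00435.
t_empty = 2·1.64·√3.23/0.00435 = 3.2800·1.7972/0.00435 = 1355.1 s.

1360 s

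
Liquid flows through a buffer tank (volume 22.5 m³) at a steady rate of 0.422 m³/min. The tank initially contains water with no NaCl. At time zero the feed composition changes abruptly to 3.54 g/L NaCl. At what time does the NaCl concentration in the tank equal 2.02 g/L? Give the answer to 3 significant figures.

45.1 min

Accumulation = in − out for the solute gives V dC/dt = Q(C_in − C), so τ = V/Q = 53.318 min.
C(t) = C_in + (C₀ − C_in) e^(−t/τ). Set C = 2.02 and solve for t:
e^(−t/τ) = (C − C_in)/(C₀ − C_in) = (2.02 − 3.54)/(0 − 3.54) = 0.42938
t = −τ ln(…) = 53.318 × 0.84542 = 45.076 min.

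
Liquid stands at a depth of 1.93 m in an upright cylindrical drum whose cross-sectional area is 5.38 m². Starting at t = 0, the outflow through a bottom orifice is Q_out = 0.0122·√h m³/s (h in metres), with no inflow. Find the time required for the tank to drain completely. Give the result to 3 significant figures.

With no inflow, A dh/dt = −0.0122 √h.
This is separable: 2 d(√h)/dt = −0.0122/A, so √h = √h₀ − (0.0122/(2A)) t.
Set h = 0: 2√h₀ = (0.0122/A) t_empty ⇒ t_empty = 2A√h₀/0.0122.
t_empty = 2·5.38·√1.93/0.0122 = 10.760·1.3892/0.0122 = 1225.3 s.

1230 s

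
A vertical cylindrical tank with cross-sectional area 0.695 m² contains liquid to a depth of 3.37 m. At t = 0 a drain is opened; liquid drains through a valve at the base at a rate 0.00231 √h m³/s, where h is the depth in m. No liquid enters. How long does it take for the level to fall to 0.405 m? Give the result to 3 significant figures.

Unsteady balance on liquid volume: A dh/dt = −0.00231 √h.
∫ h^(−1/2) dh = −(0.00231/A) ∫ dt, giving 2√h = 2√h₀ − (0.00231/A) t.
t = 2A(√h₀ − √h)/0.00231 = 2·0.695·(√3.37 − √0.405)/0.00231
  = 1.3900 × (1.8358 − 0.63640) / 0.00231 = 721.69 s.

722 s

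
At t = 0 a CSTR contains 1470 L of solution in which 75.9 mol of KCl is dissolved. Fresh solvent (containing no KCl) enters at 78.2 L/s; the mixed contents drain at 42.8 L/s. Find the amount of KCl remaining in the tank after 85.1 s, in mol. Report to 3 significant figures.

19.7 mol

Total volume: dV/dt = Q_in − Q_out = 35.400 L/s, so V(t) = 1470 + 35.400 t and V(85.1) = 4482.5 L.
Species balance (pure solvent in): dm/dt = −Q_out · m/V(t).
dm/m = −Q_out dt/(V₀ + 35.400 t); integrating gives ln(m/m₀) = −(Q_out/(Q_in−Q_out)) ln(V/V₀).
m = m₀ (V₀/V)^(Q_out/(Q_in−Q_out)) = 75.9 × (1470/4482.5)^(1.2090) = 19.716 mol.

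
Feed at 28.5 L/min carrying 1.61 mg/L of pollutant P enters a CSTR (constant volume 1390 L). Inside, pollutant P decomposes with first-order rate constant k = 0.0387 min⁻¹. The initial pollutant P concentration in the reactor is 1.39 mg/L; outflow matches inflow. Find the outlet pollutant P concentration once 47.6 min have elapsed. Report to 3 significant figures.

0.607 mg/L

Species balance: V dC/dt = Q C_in − Q C − k V C.
dC/dt = (Q/V) C_in − (Q/V + k) C; effective rate a = Q/V + k = 0.020504 + 0.0387 = 0.059204 min⁻¹.
C_ss = Q C_in/(Q + kV) = 0.55758 mg/L; C(t) = C_ss + (C₀ − C_ss) e^(−a t).
C(47.6) = 0.55758 + (0.83242)·e^(−0.059204·47.6) = 0.55758 + (0.83242)·0.059720 = 0.60729 mg/L.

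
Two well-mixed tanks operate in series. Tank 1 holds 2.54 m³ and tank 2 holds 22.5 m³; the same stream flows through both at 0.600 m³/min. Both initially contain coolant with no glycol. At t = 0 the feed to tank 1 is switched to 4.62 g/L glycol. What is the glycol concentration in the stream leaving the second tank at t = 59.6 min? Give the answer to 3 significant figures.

3.56 g/L

Time constants: τᵢ = Vᵢ/Q for each well-mixed tank.
τ₁ = 2.54/0.600 = 4.2333 min; τ₂ = 22.5/0.600 = 37.500 min.
Solving the cascade with C₁(0)=C₂(0)=0 gives C₂(t) = C_in[1 − (τ₁ e^(−t/τ₁) − τ₂ e^(−t/τ₂))/(τ₁ − τ₂)].
At t = 59.6: e^(−t/τ₁) = 7.6857e-07, e^(−t/τ₂) = 0.20406.
C₂ = 4.62·[1 − (4.2333·7.6857e-07 − 37.500·0.20406)/(-33.267)] = 4.62·0.76997 = 3.5573 g/L.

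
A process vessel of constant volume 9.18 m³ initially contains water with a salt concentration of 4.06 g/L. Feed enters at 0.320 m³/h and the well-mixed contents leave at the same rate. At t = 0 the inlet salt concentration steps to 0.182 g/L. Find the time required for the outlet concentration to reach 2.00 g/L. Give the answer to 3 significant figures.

21.7 h

Species balance: V dC/dt = Q(C_in − C) ⇒ τ = V/Q = 28.688 h.
C(t) = C_in + (C₀ − C_in) e^(−t/τ). Set C = 2.00 and solve for t:
e^(−t/τ) = (C − C_in)/(C₀ − C_in) = (2.00 − 0.182)/(4.06 − 0.182) = 0.46880
t = −τ ln(…) = 28.688 × 0.75758 = 21.733 h.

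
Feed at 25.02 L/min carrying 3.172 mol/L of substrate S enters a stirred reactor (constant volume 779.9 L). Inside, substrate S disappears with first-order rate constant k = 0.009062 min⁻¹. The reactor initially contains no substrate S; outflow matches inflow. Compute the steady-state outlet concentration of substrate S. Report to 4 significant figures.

2.473 mol/L

Accumulation = in − out − consumed: V dC/dt = Q C_in − Q C − k V C.
Steady state (dC/dt = 0): C_ss = Q C_in/(Q + kV) = C_in/(1 + kV/Q).
C_ss = 25.02·3.172/(25.02 + 0.009062·779.9) = 79.3634/32.0875 = 2.47335 mol/L.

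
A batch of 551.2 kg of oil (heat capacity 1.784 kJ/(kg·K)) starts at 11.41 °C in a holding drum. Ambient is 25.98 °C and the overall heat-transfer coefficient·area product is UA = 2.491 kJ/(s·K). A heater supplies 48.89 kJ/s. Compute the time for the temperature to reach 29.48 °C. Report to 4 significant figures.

M c_p dT/dt = −UA(T − T_amb) + Q̇.
τ = M c_p/UA = 394.757 s; T_ss = T_amb + Q̇/UA = 25.98 + 48.89/2.491 = 45.6067 °C.
T(t) = T_ss + (T₀ − T_ss)e^(−t/τ); set T = 29.48:
t = −τ ln[(T − T_ss)/(T₀ − T_ss)] = −394.757 · ln(0.471586) = 296.721 s.

296.7 s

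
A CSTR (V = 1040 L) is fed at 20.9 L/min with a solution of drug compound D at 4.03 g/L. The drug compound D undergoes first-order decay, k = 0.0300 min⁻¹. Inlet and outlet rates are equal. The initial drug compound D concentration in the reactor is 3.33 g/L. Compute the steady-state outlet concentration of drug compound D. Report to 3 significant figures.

1.62 g/L

Accumulation = in − out − consumed: V dC/dt = Q C_in − Q C − k V C.
Steady state (dC/dt = 0): C_ss = Q C_in/(Q + kV) = C_in/(1 + kV/Q).
C_ss = 20.9·4.03/(20.9 + 0.0300·1040) = 84.227/52.100 = 1.6166 g/L.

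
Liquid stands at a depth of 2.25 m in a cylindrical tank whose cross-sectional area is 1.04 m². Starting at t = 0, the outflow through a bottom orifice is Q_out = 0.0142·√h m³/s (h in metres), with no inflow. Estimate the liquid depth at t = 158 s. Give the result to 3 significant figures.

0.178 m

A dh/dt = −Q_out = −0.0142 √h.
Separate and integrate: 2(√h − √h₀) = −(0.0142/A) t.
√h = √2.25 − 0.0142·158/(2·1.04) = 1.5000 − 1.0787 = 0.42135.
h = 0.42135² = 0.17753 m.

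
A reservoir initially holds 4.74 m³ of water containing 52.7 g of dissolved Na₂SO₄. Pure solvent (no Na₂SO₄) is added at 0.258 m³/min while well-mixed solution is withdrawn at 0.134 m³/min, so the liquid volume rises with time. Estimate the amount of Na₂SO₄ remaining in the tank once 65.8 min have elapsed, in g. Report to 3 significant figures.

17.9 g

Total volume: dV/dt = Q_in − Q_out = 0.12400 m³/min, so V(t) = 4.74 + 0.12400 t and V(65.8) = 12.899 m³.
No Na₂SO₄ enters, so dm/dt = −Q_out · (m/V).
Separate: dm/m = −Q_out dt/V(t) ⇒ ln(m/m₀) = −(Q_out/(Q_in−Q_out)) ln(V/V₀).
m = m₀ (V₀/V)^(Q_out/(Q_in−Q_out)) = 52.7 × (4.74/12.899)^(1.0806) = 17.863 g.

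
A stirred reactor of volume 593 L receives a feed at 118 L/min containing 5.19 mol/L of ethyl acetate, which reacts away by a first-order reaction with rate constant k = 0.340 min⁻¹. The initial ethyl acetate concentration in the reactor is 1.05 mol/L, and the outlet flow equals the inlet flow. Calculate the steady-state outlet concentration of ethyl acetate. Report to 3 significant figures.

V dC/dt = Q(C_in − C) − k V C.
At steady state: 0 = Q C_in − (Q + kV) C_ss, so C_ss = Q C_in/(Q + kV).
C_ss = 118·5.19/(118 + 0.340·593) = 612.42/319.62 = 1.9161 mol/L.

1.92 mol/L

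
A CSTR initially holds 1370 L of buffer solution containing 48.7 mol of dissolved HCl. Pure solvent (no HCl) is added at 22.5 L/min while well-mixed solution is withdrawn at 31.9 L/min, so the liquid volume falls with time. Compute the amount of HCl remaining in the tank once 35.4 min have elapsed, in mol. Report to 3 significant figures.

18.9 mol

Total volume: dV/dt = Q_in − Q_out = -9.4000 L/min, so V(t) = 1370 − 9.4000 t and V(35.4) = 1037.2 L.
Solute balance: dm/dt = 0 − Q_out C = −Q_out m/V(t).
dm/m = −Q_out dt/(V₀ − 9.4000 t); integrating gives ln(m/m₀) = −(Q_out/(Q_in−Q_out)) ln(V/V₀).
m = m₀ (V₀/V)^(Q_out/(Q_in−Q_out)) = 48.7 × (1370/1037.2)^(-3.3936) = 18.943 mol.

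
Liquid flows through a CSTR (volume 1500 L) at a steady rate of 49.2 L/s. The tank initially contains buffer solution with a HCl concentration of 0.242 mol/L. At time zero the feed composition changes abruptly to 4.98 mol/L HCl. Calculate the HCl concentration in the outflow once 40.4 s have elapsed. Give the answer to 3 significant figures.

3.72 mol/L

Accumulation = in − out for the solute gives V dC/dt = Q(C_in − C).
So dC/dt = (C_in − C)/τ with τ = V/Q = 1500/49.2 = 30.488 s.
Integrating: C(t) = C_in + (C₀ − C_in) e^(−t/τ).
C(40.4) = 4.98 + (0.242 − 4.98)·e^(−40.4/30.488) = 4.98 + (-4.7380)·0.26577 = 3.7208 mol/L.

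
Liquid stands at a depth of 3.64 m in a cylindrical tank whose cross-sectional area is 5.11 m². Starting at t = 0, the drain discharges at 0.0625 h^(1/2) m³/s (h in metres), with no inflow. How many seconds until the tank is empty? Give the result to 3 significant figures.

A dh/dt = −Q_out = −0.0625 √h.
∫ h^(−1/2) dh = −(0.0625/A) ∫ dt, giving 2√h = 2√h₀ − (0.0625/A) t.
Set h = 0: 2√h₀ = (0.0625/A) t_empty ⇒ t_empty = 2A√h₀/0.0625.
t_empty = 2·5.11·√3.64/0.0625 = 10.220·1.9079/0.0625 = 311.98 s.

312 s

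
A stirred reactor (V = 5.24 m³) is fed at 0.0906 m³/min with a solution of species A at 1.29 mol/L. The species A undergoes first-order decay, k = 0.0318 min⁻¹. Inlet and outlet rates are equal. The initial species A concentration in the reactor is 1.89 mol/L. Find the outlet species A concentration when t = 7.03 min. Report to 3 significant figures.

Accumulation = in − out − consumed: V dC/dt = Q C_in − Q C − k V C.
This is linear with rate a = Q/V + k = 0.049090 min⁻¹.
C_ss = Q C_in/(Q + kV) = 0.45435 mol/L; C(t) = C_ss + (C₀ − C_ss) e^(−a t).
C(7.03) = 0.45435 + (1.4356)·e^(−0.049090·7.03) = 0.45435 + (1.4356)·0.70815 = 1.4710 mol/L.

1.47 mol/L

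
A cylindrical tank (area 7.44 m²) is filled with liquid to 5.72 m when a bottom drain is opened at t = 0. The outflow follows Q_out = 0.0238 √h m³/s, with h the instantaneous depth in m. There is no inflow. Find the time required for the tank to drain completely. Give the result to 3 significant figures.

Volume balance on the tank: A dh/dt = −0.0238 √h.
∫ h^(−1/2) dh = −(0.0238/A) ∫ dt, giving 2√h = 2√h₀ − (0.0238/A) t.
Tank is empty when √h = 0: t_empty = 2A√h₀/0.0238.
t_empty = 2·7.44·√5.72/0.0238 = 14.880·2.3917/0.0238 = 1495.3 s.

1500 s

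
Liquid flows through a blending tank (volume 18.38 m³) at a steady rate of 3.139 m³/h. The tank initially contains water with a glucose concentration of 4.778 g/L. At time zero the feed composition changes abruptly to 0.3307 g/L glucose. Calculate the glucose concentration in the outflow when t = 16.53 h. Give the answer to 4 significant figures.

Accumulation = in − out for the solute gives V dC/dt = Q(C_in − C).
Rewrite as dC/dt + C/τ = C_in/τ, τ = V/Q = 5.85537 h.
Integrating: C(t) = C_in + (C₀ − C_in) e^(−t/τ).
C(16.53) = 0.3307 + (4.778 − 0.3307)·e^(−16.53/5.85537) = 0.3307 + (4.44730)·0.0594244 = 0.594978 g/L.

0.5950 g/L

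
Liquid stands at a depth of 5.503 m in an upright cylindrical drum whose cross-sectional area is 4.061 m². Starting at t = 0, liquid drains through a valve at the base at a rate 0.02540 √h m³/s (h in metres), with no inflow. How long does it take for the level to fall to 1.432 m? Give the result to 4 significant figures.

367.5 s

With no inflow, A dh/dt = −0.02540 √h.
Separate and integrate: 2(√h − √h₀) = −(0.02540/A) t.
t = 2A(√h₀ − √h)/0.02540 = 2·4.061·(√5.503 − √1.432)/0.02540
  = 8.12200 × (2.34585 − 1.19666) / 0.02540 = 367.468 s.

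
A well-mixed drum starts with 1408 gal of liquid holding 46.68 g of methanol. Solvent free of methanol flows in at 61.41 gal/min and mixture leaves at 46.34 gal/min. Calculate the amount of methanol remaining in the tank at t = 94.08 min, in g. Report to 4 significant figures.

5.481 g

Total volume: dV/dt = Q_in − Q_out = 15.0700 gal/min, so V(t) = 1408 + 15.0700 t and V(94.08) = 2825.79 gal.
Species balance (pure solvent in): dm/dt = −Q_out · m/V(t).
Separate: dm/m = −Q_out dt/V(t) ⇒ ln(m/m₀) = −(Q_out/(Q_in−Q_out)) ln(V/V₀).
m = m₀ (V₀/V)^(Q_out/(Q_in−Q_out)) = 46.68 × (1408/2825.79)^(3.07498) = 5.48070 g.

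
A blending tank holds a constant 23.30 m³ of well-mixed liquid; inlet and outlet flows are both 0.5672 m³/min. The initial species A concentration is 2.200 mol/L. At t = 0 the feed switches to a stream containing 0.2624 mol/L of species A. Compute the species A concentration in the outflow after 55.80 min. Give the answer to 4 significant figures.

Unsteady species balance (constant V, well mixed): V dC/dt = Q(C_in − C).
Rewrite as dC/dt + C/τ = C_in/τ, τ = V/Q = 41.0790 min.
Integrating: C(t) = C_in + (C₀ − C_in) e^(−t/τ).
C(55.80) = 0.2624 + (2.200 − 0.2624)·e^(−55.80/41.0790) = 0.2624 + (1.93760)·0.257082 = 0.760523 mol/L.

0.7605 mol/L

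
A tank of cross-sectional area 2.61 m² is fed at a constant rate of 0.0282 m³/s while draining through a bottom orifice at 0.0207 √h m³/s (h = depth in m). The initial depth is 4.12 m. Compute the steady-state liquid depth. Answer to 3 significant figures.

Mass balance (ρ constant): A dh/dt = Q_in − 0.0207 √h. At steady state dh/dt = 0:
Q_in = 0.0207 √h_ss ⇒ √h_ss = 0.0282/0.0207 = 1.3623.
h_ss = 1.3623² = 1.8559 m. (Since h₀ = 4.12 m > h_ss, the level will fall toward this value.)

1.86 m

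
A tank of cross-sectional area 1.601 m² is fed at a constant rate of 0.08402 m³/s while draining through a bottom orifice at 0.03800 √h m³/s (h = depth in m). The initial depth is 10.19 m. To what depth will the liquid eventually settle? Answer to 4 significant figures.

Mass balance (ρ constant): A dh/dt = Q_in − 0.03800 √h. At steady state dh/dt = 0:
Q_in = 0.03800 √h_ss ⇒ √h_ss = 0.08402/0.03800 = 2.21105.
h_ss = 2.21105² = 4.88875 m. (Since h₀ = 10.19 m > h_ss, the level will fall toward this value.)

4.889 m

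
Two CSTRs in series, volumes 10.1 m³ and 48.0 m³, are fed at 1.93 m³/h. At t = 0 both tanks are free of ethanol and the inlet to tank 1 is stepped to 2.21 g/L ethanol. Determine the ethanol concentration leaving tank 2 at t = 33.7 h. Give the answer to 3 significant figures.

Each tank obeys Vᵢ dCᵢ/dt = Q(Cᵢ₋₁ − Cᵢ), so τᵢ = Vᵢ/Q.
τ₁ = 10.1/1.93 = 5.2332 h; τ₂ = 48.0/1.93 = 24.870 h.
Tank 1: C₁ = C_in(1 − e^(−t/τ₁)). Tank 2 (τ₁ ≠ τ₂): C₂ = C_in[1 − (τ₁ e^(−t/τ₁) − τ₂ e^(−t/τ₂))/(τ₁ − τ₂)].
At t = 33.7: e^(−t/τ₁) = 0.0015969, e^(−t/τ₂) = 0.25794.
C₂ = 2.21·[1 − (5.2332·0.0015969 − 24.870·0.25794)/(-19.637)] = 2.21·0.67374 = 1.4890 g/L.

1.49 g/L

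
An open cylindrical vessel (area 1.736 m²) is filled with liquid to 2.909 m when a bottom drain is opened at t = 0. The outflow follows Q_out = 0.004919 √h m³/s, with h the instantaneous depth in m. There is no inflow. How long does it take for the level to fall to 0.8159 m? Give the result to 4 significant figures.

566.3 s

With no inflow, A dh/dt = −0.004919 √h.
This is separable: 2 d(√h)/dt = −0.004919/A, so √h = √h₀ − (0.004919/(2A)) t.
t = 2A(√h₀ − √h)/0.004919 = 2·1.736·(√2.909 − √0.8159)/0.004919
  = 3.47200 × (1.70558 − 0.903272) / 0.004919 = 566.296 s.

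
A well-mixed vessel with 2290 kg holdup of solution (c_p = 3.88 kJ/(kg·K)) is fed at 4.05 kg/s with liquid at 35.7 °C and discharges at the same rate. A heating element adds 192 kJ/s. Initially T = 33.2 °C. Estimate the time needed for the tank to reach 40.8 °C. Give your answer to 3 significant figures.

411 s

First-law balance (no shaft work): M c_p dT/dt = ṁ c_p (T_in − T) + 192.
τ = M/ṁ = 565.43 s; T_ss = T_in + Q̇/(ṁ c_p) = 47.918 °C.
T(t) = T_ss + (T₀ − T_ss) e^(−t/τ). Set T = 40.8:
e^(−t/τ) = (40.8 − 47.918)/(33.2 − 47.918) = 0.48364
t = −565.43 · ln(0.48364) = 410.74 s.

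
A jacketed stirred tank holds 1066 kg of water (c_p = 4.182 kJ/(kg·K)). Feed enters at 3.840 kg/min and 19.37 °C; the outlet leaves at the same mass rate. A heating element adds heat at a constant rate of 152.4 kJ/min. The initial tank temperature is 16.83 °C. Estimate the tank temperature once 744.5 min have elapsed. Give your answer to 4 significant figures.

Energy balance: M c_p dT/dt = ṁ c_p (T_in − T) + 152.4.
Rearrange: dT/dt = (T_ss − T)/τ with τ = M/ṁ = 277.604 min and T_ss = T_in + Q̇/(ṁ c_p) = 28.8601 °C.
Solution: T(t) = T_ss + (T₀ − T_ss) e^(−t/τ).
T(744.5) = 28.8601 + (-12.0301)·e^(−744.5/277.604) = 28.8601 + (-12.0301)·0.0684346 = 28.0368 °C.

28.04 °C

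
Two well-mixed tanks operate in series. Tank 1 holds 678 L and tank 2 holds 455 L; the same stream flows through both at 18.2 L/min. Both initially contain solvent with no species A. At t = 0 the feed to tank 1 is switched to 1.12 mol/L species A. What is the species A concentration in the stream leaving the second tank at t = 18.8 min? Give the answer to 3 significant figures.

Species balance on tank i: dCᵢ/dt = (Cᵢ₋₁ − Cᵢ)/τᵢ with τᵢ = Vᵢ/Q.
τ₁ = 678/18.2 = 37.253 min; τ₂ = 455/18.2 = 25.000 min.
Tank 1: C₁ = C_in(1 − e^(−t/τ₁)). Tank 2 (τ₁ ≠ τ₂): C₂ = C_in[1 − (τ₁ e^(−t/τ₁) − τ₂ e^(−t/τ₂))/(τ₁ − τ₂)].
At t = 18.8: e^(−t/τ₁) = 0.60371, e^(−t/τ₂) = 0.47142.
C₂ = 1.12·[1 − (37.253·0.60371 − 25.000·0.47142)/(12.253)] = 1.12·0.12638 = 0.14154 mol/L.

0.142 mol/L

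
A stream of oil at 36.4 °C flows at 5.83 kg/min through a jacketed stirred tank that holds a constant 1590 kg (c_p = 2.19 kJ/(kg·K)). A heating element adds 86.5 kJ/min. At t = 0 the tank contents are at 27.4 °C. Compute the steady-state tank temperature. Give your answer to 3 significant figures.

First-law balance (no shaft work): M c_p dT/dt = ṁ c_p (T_in − T) + 86.5.
At steady state dT/dt = 0 ⇒ T_ss = T_in + Q̇/(ṁ c_p) = 36.4 + 86.5/(5.83·2.19) = 43.175 °C.

43.2 °C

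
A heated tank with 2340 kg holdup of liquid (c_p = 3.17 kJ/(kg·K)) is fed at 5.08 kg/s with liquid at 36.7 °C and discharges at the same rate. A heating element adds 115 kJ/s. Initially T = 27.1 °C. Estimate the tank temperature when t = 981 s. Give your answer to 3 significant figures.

41.9 °C

M c_p dT/dt = ṁ c_p (T_in − T) + Q̇.
τ = M/ṁ = 460.63 s; T_ss = T_in + Q̇/(ṁ c_p) = 36.7 + 115/(5.08·3.17) = 43.841 °C.
T approaches T_ss exponentially: T(t) = T_ss + (T₀ − T_ss) e^(−t/τ).
T(981) = 43.841 + (-16.741)·e^(−981/460.63) = 43.841 + (-16.741)·0.11887 = 41.851 °C.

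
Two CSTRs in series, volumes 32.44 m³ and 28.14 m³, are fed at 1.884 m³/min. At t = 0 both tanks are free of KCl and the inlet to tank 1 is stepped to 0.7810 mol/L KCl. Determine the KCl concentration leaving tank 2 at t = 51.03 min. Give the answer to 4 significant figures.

Each tank obeys Vᵢ dCᵢ/dt = Q(Cᵢ₋₁ − Cᵢ), so τᵢ = Vᵢ/Q.
τ₁ = 32.44/1.884 = 17.2187 min; τ₂ = 28.14/1.884 = 14.9363 min.
Tank 1: C₁ = C_in(1 − e^(−t/τ₁)). Tank 2 (τ₁ ≠ τ₂): C₂ = C_in[1 − (τ₁ e^(−t/τ₁) − τ₂ e^(−t/τ₂))/(τ₁ − τ₂)].
At t = 51.03: e^(−t/τ₁) = 0.0516306, e^(−t/τ₂) = 0.0328269.
C₂ = 0.7810·[1 − (17.2187·0.0516306 − 14.9363·0.0328269)/(2.28238)] = 0.7810·0.825315 = 0.644571 mol/L.

0.6446 mol/L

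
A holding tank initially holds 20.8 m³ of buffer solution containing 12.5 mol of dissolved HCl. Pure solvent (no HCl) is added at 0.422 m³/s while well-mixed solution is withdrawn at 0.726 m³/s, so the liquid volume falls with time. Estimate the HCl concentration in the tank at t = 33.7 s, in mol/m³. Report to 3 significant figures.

0.234 mol/m³

Total volume: dV/dt = Q_in − Q_out = -0.30400 m³/s, so V(t) = 20.8 − 0.30400 t and V(33.7) = 10.555 m³.
No HCl enters, so dm/dt = −Q_out · (m/V).
dm/m = −Q_out dt/(V₀ − 0.30400 t); integrating gives ln(m/m₀) = −(Q_out/(Q_in−Q_out)) ln(V/V₀).
m = m₀ (V₀/V)^(Q_out/(Q_in−Q_out)) = 12.5 × (20.8/10.555)^(-2.3882) = 2.4738 mol.
C = m/V = 2.4738/10.555 = 0.23437 mol/m³.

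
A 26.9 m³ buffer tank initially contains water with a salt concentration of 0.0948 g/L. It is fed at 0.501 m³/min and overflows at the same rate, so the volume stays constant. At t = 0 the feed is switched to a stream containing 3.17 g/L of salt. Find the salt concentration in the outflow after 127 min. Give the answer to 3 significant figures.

2.88 g/L

Accumulation = in − out for the solute gives V dC/dt = Q(C_in − C).
Rewrite as dC/dt + C/τ = C_in/τ, τ = V/Q = 53.693 min.
This is linear first-order; C(t) = C_in + (C₀ − C_in) e^(−t/τ).
C(127) = 3.17 + (0.0948 − 3.17)·e^(−127/53.693) = 3.17 + (-3.0752)·0.093920 = 2.8812 g/L.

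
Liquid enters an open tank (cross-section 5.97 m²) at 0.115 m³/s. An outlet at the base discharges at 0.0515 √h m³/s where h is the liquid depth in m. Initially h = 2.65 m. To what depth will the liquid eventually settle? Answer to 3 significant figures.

Level balance: A dh/dt = 0.115 − 0.0515 √h. Setting dh/dt = 0:
Q_in = 0.0515 √h_ss ⇒ √h_ss = 0.115/0.0515 = 2.2330.
h_ss = 2.2330² = 4.9863 m. (Since h₀ = 2.65 m < h_ss, the level will rise toward this value.)

4.99 m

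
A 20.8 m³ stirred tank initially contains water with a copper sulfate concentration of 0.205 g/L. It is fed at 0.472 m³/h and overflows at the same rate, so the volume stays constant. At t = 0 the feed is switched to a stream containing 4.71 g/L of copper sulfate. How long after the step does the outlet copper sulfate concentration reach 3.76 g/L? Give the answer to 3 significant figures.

68.6 h

Species balance: V dC/dt = Q(C_in − C) ⇒ τ = V/Q = 44.068 h.
C(t) = C_in + (C₀ − C_in) e^(−t/τ). Set C = 3.76 and solve for t:
e^(−t/τ) = (C − C_in)/(C₀ − C_in) = (3.76 − 4.71)/(0.205 − 4.71) = 0.21088
t = −τ ln(…) = 44.068 × 1.5565 = 68.591 h.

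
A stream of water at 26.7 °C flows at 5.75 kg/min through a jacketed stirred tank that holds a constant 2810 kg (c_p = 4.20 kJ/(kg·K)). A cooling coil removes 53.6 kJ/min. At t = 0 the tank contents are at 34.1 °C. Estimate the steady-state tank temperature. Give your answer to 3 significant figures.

24.5 °C

M c_p dT/dt = ṁ c_p (T_in − T) − Q̇.
At steady state dT/dt = 0 ⇒ T_ss = T_in − Q̇/(ṁ c_p) = 26.7 − 53.6/(5.75·4.20) = 24.481 °C.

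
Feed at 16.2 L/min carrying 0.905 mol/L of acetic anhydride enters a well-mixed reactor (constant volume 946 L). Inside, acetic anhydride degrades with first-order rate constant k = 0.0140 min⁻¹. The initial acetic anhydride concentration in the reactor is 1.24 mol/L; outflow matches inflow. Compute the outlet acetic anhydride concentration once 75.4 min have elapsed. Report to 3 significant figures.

0.569 mol/L

V dC/dt = Q(C_in − C) − k V C.
This is linear with rate a = Q/V + k = 0.031125 min⁻¹.
C_ss = Q C_in/(Q + kV) = 0.49793 mol/L; C(t) = C_ss + (C₀ − C_ss) e^(−a t).
C(75.4) = 0.49793 + (0.74207)·e^(−0.031125·75.4) = 0.49793 + (0.74207)·0.095674 = 0.56893 mol/L.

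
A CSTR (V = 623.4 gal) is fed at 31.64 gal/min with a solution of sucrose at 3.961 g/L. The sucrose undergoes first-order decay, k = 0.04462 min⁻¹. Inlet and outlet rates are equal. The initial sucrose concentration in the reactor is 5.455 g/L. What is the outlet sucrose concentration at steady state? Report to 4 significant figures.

V dC/dt = Q(C_in − C) − k V C.
At steady state: 0 = Q C_in − (Q + kV) C_ss, so C_ss = Q C_in/(Q + kV).
C_ss = 31.64·3.961/(31.64 + 0.04462·623.4) = 125.326/59.4561 = 2.10787 g/L.

2.108 g/L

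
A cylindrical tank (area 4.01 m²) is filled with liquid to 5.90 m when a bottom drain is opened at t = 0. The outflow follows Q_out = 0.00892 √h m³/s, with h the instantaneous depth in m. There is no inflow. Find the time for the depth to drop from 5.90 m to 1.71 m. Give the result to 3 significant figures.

Volume balance on the tank: A dh/dt = −0.00892 √h.
∫ h^(−1/2) dh = −(0.00892/A) ∫ dt, giving 2√h = 2√h₀ − (0.00892/A) t.
t = 2A(√h₀ − √h)/0.00892 = 2·4.01·(√5.90 − √1.71)/0.00892
  = 8.0200 × (2.4290 − 1.3077) / 0.00892 = 1008.2 s.

1010 s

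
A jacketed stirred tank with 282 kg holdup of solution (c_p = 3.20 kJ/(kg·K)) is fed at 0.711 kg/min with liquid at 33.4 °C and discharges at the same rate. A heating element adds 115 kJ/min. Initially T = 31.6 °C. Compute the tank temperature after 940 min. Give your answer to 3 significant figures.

79.1 °C

First-law balance (no shaft work): M c_p dT/dt = ṁ c_p (T_in − T) + 115.
τ = M/ṁ = 396.62 min; T_ss = T_in + Q̇/(ṁ c_p) = 33.4 + 115/(0.711·3.20) = 83.945 °C.
Integrating: T(t) = T_ss + (T₀ − T_ss) e^(−t/τ).
T(940) = 83.945 + (-52.345)·e^(−940/396.62) = 83.945 + (-52.345)·0.093481 = 79.052 °C.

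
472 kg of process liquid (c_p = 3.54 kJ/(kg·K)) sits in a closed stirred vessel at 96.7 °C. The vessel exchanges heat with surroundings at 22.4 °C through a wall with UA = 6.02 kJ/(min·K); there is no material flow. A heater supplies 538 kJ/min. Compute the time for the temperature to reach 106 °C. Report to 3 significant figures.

266 min

M c_p dT/dt = −UA(T − T_amb) + Q̇.
τ = M c_p/UA = 277.55 min; T_ss = T_amb + Q̇/UA = 22.4 + 538/6.02 = 111.77 °C.
T(t) = T_ss + (T₀ − T_ss)e^(−t/τ); set T = 106:
t = −τ ln[(T − T_ss)/(T₀ − T_ss)] = −277.55 · ln(0.38283) = 266.50 min.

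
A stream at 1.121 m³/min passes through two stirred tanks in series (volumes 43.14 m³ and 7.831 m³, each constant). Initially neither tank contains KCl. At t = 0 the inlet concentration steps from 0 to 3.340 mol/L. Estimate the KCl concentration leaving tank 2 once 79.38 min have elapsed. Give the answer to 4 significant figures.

Species balance on tank i: dCᵢ/dt = (Cᵢ₋₁ − Cᵢ)/τᵢ with τᵢ = Vᵢ/Q.
τ₁ = 43.14/1.121 = 38.4835 min; τ₂ = 7.831/1.121 = 6.98573 min.
Solving the cascade with C₁(0)=C₂(0)=0 gives C₂(t) = C_in[1 − (τ₁ e^(−t/τ₁) − τ₂ e^(−t/τ₂))/(τ₁ − τ₂)].
At t = 79.38: e^(−t/τ₁) = 0.127110, e^(−t/τ₂) = 1.16155e-05.
C₂ = 3.340·[1 − (38.4835·0.127110 − 6.98573·1.16155e-05)/(31.4978)] = 3.340·0.844701 = 2.82130 mol/L.

2.821 mol/L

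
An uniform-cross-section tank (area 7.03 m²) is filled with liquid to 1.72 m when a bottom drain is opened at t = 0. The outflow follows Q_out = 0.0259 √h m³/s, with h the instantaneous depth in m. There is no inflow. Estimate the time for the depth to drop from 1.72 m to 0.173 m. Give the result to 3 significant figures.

486 s

A dh/dt = −Q_out = −0.0259 √h.
∫ h^(−1/2) dh = −(0.0259/A) ∫ dt, giving 2√h = 2√h₀ − (0.0259/A) t.
t = 2A(√h₀ − √h)/0.0259 = 2·7.03·(√1.72 − √0.173)/0.0259
  = 14.060 × (1.3115 − 0.41593) / 0.0259 = 486.16 s.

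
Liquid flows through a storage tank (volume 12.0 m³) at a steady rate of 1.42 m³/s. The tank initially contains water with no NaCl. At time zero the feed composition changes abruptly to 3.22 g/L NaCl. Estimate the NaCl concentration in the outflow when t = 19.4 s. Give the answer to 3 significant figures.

Accumulation = in − out for the solute gives V dC/dt = Q(C_in − C).
Time constant τ = V/Q = 12.0/1.42 = 8.4507 s.
This is linear first-order; C(t) = C_in + (C₀ − C_in) e^(−t/τ).
C(19.4) = 3.22 + (0 − 3.22)·e^(−19.4/8.4507) = 3.22 + (-3.2200)·0.10069 = 2.8958 g/L.

2.90 g/L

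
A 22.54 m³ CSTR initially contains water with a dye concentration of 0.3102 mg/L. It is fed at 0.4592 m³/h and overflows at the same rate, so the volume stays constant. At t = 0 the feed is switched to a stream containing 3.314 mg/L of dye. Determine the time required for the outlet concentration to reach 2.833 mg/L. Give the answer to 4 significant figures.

Mass balance on the solute (V constant): V dC/dt = Q(C_in − C), so τ = V/Q = 49.0854 h.
C(t) = C_in + (C₀ − C_in) e^(−t/τ). Set C = 2.833 and solve for t:
e^(−t/τ) = (C − C_in)/(C₀ − C_in) = (2.833 − 3.314)/(0.3102 − 3.314) = 0.160131
t = −τ ln(…) = 49.0854 × 1.83177 = 89.9129 h.

89.91 h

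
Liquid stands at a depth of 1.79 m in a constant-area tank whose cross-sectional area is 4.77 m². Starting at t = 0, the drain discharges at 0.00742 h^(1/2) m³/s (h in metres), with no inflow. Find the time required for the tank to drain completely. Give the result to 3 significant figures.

With no inflow, A dh/dt = −0.00742 √h.
This is separable: 2 d(√h)/dt = −0.00742/A, so √h = √h₀ − (0.00742/(2A)) t.
Tank is empty when √h = 0: t_empty = 2A√h₀/0.00742.
t_empty = 2·4.77·√1.79/0.00742 = 9.5400·1.3379/0.00742 = 1720.2 s.

1720 s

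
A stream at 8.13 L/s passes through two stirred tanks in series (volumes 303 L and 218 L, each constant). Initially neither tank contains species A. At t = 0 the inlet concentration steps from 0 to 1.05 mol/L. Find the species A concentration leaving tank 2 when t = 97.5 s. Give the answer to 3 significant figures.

Each tank obeys Vᵢ dCᵢ/dt = Q(Cᵢ₋₁ − Cᵢ), so τᵢ = Vᵢ/Q.
τ₁ = 303/8.13 = 37.269 s; τ₂ = 218/8.13 = 26.814 s.
Solving the cascade with C₁(0)=C₂(0)=0 gives C₂(t) = C_in[1 − (τ₁ e^(−t/τ₁) − τ₂ e^(−t/τ₂))/(τ₁ − τ₂)].
At t = 97.5: e^(−t/τ₁) = 0.073088, e^(−t/τ₂) = 0.026354.
C₂ = 1.05·[1 − (37.269·0.073088 − 26.814·0.026354)/(10.455)] = 1.05·0.80705 = 0.84741 mol/L.

0.847 mol/L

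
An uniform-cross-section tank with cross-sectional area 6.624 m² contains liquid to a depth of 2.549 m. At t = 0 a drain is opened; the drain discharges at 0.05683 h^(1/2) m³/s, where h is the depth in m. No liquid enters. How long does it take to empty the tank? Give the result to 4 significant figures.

Accumulation of liquid (constant cross-section A): A dh/dt = −0.05683 √h.
∫ h^(−1/2) dh = −(0.05683/A) ∫ dt, giving 2√h = 2√h₀ − (0.05683/A) t.
Set h = 0: 2√h₀ = (0.05683/A) t_empty ⇒ t_empty = 2A√h₀/0.05683.
t_empty = 2·6.624·√2.549/0.05683 = 13.2480·1.59656/0.05683 = 372.184 s.

372.2 s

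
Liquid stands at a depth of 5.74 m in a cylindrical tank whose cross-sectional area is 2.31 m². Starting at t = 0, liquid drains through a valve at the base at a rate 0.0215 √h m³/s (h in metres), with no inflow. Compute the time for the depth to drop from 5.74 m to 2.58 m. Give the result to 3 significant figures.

170 s

Mass balance (ρ constant): A dh/dt = −0.0215 √h.
This is separable: 2 d(√h)/dt = −0.0215/A, so √h = √h₀ − (0.0215/(2A)) t.
t = 2A(√h₀ − √h)/0.0215 = 2·2.31·(√5.74 − √2.58)/0.0215
  = 4.6200 × (2.3958 − 1.6062) / 0.0215 = 169.67 s.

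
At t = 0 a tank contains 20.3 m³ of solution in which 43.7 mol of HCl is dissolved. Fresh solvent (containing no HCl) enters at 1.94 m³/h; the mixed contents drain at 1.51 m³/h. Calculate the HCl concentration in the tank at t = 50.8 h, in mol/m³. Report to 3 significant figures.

0.0797 mol/m³

Total volume: dV/dt = Q_in − Q_out = 0.43000 m³/h, so V(t) = 20.3 + 0.43000 t and V(50.8) = 42.144 m³.
No HCl enters, so dm/dt = −Q_out · (m/V).
Separate: dm/m = −Q_out dt/V(t) ⇒ ln(m/m₀) = −(Q_out/(Q_in−Q_out)) ln(V/V₀).
m = m₀ (V₀/V)^(Q_out/(Q_in−Q_out)) = 43.7 × (20.3/42.144)^(3.5116) = 3.3609 mol.
C = m/V = 3.3609/42.144 = 0.079748 mol/m³.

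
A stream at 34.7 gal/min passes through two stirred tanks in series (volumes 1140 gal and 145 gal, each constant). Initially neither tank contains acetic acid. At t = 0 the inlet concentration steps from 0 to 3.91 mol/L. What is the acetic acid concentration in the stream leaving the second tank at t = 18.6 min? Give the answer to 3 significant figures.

1.37 mol/L

Each tank obeys Vᵢ dCᵢ/dt = Q(Cᵢ₋₁ − Cᵢ), so τᵢ = Vᵢ/Q.
τ₁ = 1140/34.7 = 32.853 min; τ₂ = 145/34.7 = 4.1787 min.
Solving the cascade with C₁(0)=C₂(0)=0 gives C₂(t) = C_in[1 − (τ₁ e^(−t/τ₁) − τ₂ e^(−t/τ₂))/(τ₁ − τ₂)].
At t = 18.6: e^(−t/τ₁) = 0.56770, e^(−t/τ₂) = 0.011665.
C₂ = 3.91·[1 − (32.853·0.56770 − 4.1787·0.011665)/(28.674)] = 3.91·0.35127 = 1.3735 mol/L.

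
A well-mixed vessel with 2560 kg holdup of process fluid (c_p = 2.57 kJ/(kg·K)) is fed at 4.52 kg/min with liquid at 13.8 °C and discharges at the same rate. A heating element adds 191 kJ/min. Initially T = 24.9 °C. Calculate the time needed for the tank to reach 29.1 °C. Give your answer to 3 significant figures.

874 min

First-law balance (no shaft work): M c_p dT/dt = ṁ c_p (T_in − T) + 191.
τ = M/ṁ = 566.37 min; T_ss = T_in + Q̇/(ṁ c_p) = 30.242 °C.
T(t) = T_ss + (T₀ − T_ss) e^(−t/τ). Set T = 29.1:
e^(−t/τ) = (29.1 − 30.242)/(24.9 − 30.242) = 0.21382
t = −566.37 · ln(0.21382) = 873.70 min.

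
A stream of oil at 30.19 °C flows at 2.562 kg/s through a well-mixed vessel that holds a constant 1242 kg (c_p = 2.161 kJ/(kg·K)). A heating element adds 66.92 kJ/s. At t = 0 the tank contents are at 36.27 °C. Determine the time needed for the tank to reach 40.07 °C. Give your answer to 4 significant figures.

M c_p dT/dt = ṁ c_p (T_in − T) + Q̇.
τ = M/ṁ = 484.778 s; T_ss = T_in + Q̇/(ṁ c_p) = 42.2771 °C.
T(t) = T_ss + (T₀ − T_ss) e^(−t/τ). Set T = 40.07:
e^(−t/τ) = (40.07 − 42.2771)/(36.27 − 42.2771) = 0.367415
t = −484.778 · ln(0.367415) = 485.390 s.

485.4 s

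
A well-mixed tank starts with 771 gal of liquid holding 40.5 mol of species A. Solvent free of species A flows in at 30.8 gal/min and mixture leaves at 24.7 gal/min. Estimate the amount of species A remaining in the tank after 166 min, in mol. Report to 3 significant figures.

1.36 mol

Let m(t) be the amount of species A. Volume: V(t) = V₀ + (Q_in − Q_out) t = 771 + 6.1000 t; V(166) = 1783.6 gal.
Solute balance: dm/dt = 0 − Q_out C = −Q_out m/V(t).
Separate: dm/m = −Q_out dt/V(t) ⇒ ln(m/m₀) = −(Q_out/(Q_in−Q_out)) ln(V/V₀).
m = m₀ (V₀/V)^(Q_out/(Q_in−Q_out)) = 40.5 × (771/1783.6)^(4.0492) = 1.3570 mol.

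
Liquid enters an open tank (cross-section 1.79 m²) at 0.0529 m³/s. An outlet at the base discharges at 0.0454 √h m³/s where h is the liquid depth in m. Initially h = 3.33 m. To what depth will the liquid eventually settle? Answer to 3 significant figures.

Level balance: A dh/dt = 0.0529 − 0.0454 √h. Setting dh/dt = 0:
Q_in = 0.0454 √h_ss ⇒ √h_ss = 0.0529/0.0454 = 1.1652.
h_ss = 1.1652² = 1.3577 m. (Since h₀ = 3.33 m > h_ss, the level will fall toward this value.)

1.36 m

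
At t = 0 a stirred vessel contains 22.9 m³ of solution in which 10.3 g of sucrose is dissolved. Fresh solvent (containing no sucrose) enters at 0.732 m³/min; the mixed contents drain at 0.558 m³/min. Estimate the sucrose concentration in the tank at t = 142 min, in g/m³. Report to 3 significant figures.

0.0207 g/m³

Let m(t) be the amount of sucrose. Volume: V(t) = V₀ + (Q_in − Q_out) t = 22.9 + 0.17400 t; V(142) = 47.608 m³.
Solute balance: dm/dt = 0 − Q_out C = −Q_out m/V(t).
dm/m = −Q_out dt/(V₀ + 0.17400 t); integrating gives ln(m/m₀) = −(Q_out/(Q_in−Q_out)) ln(V/V₀).
m = m₀ (V₀/V)^(Q_out/(Q_in−Q_out)) = 10.3 × (22.9/47.608)^(3.2069) = 0.98524 g.
C = m/V = 0.98524/47.608 = 0.020695 g/m³.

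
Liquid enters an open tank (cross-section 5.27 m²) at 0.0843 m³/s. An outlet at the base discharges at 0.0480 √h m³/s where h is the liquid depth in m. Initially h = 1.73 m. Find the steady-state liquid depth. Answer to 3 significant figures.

3.08 m

A dh/dt = Q_in − 0.0480 √h. Steady state requires inflow = outflow:
Q_in = 0.0480 √h_ss ⇒ √h_ss = 0.0843/0.0480 = 1.7562.
h_ss = 1.7562² = 3.0844 m. (Since h₀ = 1.73 m < h_ss, the level will rise toward this value.)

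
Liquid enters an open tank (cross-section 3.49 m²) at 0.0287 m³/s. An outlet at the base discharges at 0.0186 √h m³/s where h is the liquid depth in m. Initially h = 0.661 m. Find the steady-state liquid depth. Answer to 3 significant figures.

A dh/dt = Q_in − 0.0186 √h. Steady state requires inflow = outflow:
Q_in = 0.0186 √h_ss ⇒ √h_ss = 0.0287/0.0186 = 1.5430.
h_ss = 1.5430² = 2.3809 m. (Since h₀ = 0.661 m < h_ss, the level will rise toward this value.)

2.38 m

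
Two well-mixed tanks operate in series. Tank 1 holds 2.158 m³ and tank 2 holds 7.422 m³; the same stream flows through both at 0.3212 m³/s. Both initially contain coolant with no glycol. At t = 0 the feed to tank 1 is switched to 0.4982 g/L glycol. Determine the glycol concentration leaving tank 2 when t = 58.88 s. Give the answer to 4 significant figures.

Time constants: τᵢ = Vᵢ/Q for each well-mixed tank.
τ₁ = 2.158/0.3212 = 6.71856 s; τ₂ = 7.422/0.3212 = 23.1071 s.
Solving the cascade with C₁(0)=C₂(0)=0 gives C₂(t) = C_in[1 − (τ₁ e^(−t/τ₁) − τ₂ e^(−t/τ₂))/(τ₁ − τ₂)].
At t = 58.88: e^(−t/τ₁) = 0.000156291, e^(−t/τ₂) = 0.0782274.
C₂ = 0.4982·[1 − (6.71856·0.000156291 − 23.1071·0.0782274)/(-16.3885)] = 0.4982·0.889767 = 0.443282 g/L.

0.4433 g/L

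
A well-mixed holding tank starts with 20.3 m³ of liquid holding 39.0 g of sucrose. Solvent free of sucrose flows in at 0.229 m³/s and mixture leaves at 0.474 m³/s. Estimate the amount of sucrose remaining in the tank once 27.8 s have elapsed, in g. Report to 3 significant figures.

Let m(t) be the amount of sucrose. Volume: V(t) = V₀ + (Q_in − Q_out) t = 20.3 − 0.24500 t; V(27.8) = 13.489 m³.
Solute balance: dm/dt = 0 − Q_out C = −Q_out m/V(t).
dm/m = −Q_out dt/(V₀ − 0.24500 t); integrating gives ln(m/m₀) = −(Q_out/(Q_in−Q_out)) ln(V/V₀).
m = m₀ (V₀/V)^(Q_out/(Q_in−Q_out)) = 39.0 × (20.3/13.489)^(-1.9347) = 17.686 g.

17.7 g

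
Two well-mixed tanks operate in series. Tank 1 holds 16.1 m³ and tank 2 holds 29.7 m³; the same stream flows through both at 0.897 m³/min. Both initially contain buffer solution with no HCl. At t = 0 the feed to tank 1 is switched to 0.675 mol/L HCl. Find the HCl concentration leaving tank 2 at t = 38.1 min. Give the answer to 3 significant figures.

0.304 mol/L

Time constants: τᵢ = Vᵢ/Q for each well-mixed tank.
τ₁ = 16.1/0.897 = 17.949 min; τ₂ = 29.7/0.897 = 33.110 min.
Tank 1: C₁ = C_in(1 − e^(−t/τ₁)). Tank 2 (τ₁ ≠ τ₂): C₂ = C_in[1 − (τ₁ e^(−t/τ₁) − τ₂ e^(−t/τ₂))/(τ₁ − τ₂)].
At t = 38.1: e^(−t/τ₁) = 0.11971, e^(−t/τ₂) = 0.31642.
C₂ = 0.675·[1 − (17.949·0.11971 − 33.110·0.31642)/(-15.162)] = 0.675·0.45071 = 0.30423 mol/L.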